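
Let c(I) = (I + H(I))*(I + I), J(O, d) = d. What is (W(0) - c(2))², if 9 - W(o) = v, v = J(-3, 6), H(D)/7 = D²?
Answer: 13689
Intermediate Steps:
H(D) = 7*D²
c(I) = 2*I*(I + 7*I²) (c(I) = (I + 7*I²)*(I + I) = (I + 7*I²)*(2*I) = 2*I*(I + 7*I²))
v = 6
W(o) = 3 (W(o) = 9 - 1*6 = 9 - 6 = 3)
(W(0) - c(2))² = (3 - 2²*(2 + 14*2))² = (3 - 4*(2 + 28))² = (3 - 4*30)² = (3 - 1*120)² = (3 - 120)² = (-117)² = 13689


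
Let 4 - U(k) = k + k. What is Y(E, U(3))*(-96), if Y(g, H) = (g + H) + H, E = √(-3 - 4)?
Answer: 384 - 96*I*√7 ≈ 384.0 - 253.99*I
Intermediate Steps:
U(k) = 4 - 2*k (U(k) = 4 - (k + k) = 4 - 2*k)
E = I*√7 (E = √(-7) = I*√7 ≈ 2.6458*I)
Y(g, H) = g + 2*H (Y(g, H) = (H + g) + H = g + 2*H)
Y(E, U(3))*(-96) = (I*√7 + 2*(4 - 2*3))*(-96) = (I*√7 + 2*(4 - 6))*(-96) = (I*√7 + 2*(-2))*(-96) = (I*√7 - 4)*(-96) = (-4 + I*√7)*(-96) = 384 - 96*I*√7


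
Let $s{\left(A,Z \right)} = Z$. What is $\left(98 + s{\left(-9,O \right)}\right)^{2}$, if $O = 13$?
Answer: $12321$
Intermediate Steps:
$\left(98 + s{\left(-9,O \right)}\right)^{2} = \left(98 + 13\right)^{2} = 111^{2} = 12321$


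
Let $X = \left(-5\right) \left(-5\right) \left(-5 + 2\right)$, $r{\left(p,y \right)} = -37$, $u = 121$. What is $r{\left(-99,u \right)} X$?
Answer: $2775$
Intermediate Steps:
$X = -75$ ($X = 25 \left(-3\right) = -75$)
$r{\left(-99,u \right)} X = \left(-37\right) \left(-75\right) = 2775$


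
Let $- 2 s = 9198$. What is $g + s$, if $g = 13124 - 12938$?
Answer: $-4413$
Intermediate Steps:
$g = 186$
$s = -4599$ ($s = \left(- \frac{1}{2}\right) 9198 = -4599$)
$g + s = 186 - 4599 = -4413$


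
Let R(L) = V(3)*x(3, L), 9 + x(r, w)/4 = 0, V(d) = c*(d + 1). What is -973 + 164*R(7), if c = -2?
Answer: 46259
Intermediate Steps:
V(d) = -2 - 2*d (V(d) = -2*(d + 1) = -2*(1 + d) = -2 - 2*d)
x(r, w) = -36 (x(r, w) = -36 + 4*0 = -36 + 0 = -36)
R(L) = 288 (R(L) = (-2 - 2*3)*(-36) = (-2 - 6)*(-36) = -8*(-36) = 288)
-973 + 164*R(7) = -973 + 164*288 = -973 + 47232 = 46259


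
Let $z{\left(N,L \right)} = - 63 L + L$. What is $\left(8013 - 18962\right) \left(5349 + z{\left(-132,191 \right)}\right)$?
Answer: $71091857$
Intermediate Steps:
$z{\left(N,L \right)} = - 62 L$
$\left(8013 - 18962\right) \left(5349 + z{\left(-132,191 \right)}\right) = \left(8013 - 18962\right) \left(5349 - 11842\right) = - 10949 \left(5349 - 11842\right) = \left(-10949\right) \left(-6493\right) = 71091857$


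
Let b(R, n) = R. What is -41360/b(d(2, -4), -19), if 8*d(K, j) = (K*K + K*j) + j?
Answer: 41360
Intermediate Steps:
d(K, j) = j/8 + K**2/8 + K*j/8 (d(K, j) = ((K*K + K*j) + j)/8 = ((K**2 + K*j) + j)/8 = (j + K**2 + K*j)/8 = j/8 + K**2/8 + K*j/8)
-41360/b(d(2, -4), -19) = -41360/((1/8)*(-4) + (1/8)*2**2 + (1/8)*2*(-4)) = -41360/(-1/2 + (1/8)*4 - 1) = -41360/(-1/2 + 1/2 - 1) = -41360/(-1) = -41360*(-1) = -110*(-376) = 41360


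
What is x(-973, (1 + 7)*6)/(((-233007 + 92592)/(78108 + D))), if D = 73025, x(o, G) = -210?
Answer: 91994/407 ≈ 226.03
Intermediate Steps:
x(-973, (1 + 7)*6)/(((-233007 + 92592)/(78108 + D))) = -210*(78108 + 73025)/(-233007 + 92592) = -210/((-140415/151133)) = -210/((-140415*1/151133)) = -210/(-6105/6571) = -210*(-6571/6105) = 91994/407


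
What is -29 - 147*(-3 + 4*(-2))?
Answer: 1588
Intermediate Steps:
-29 - 147*(-3 + 4*(-2)) = -29 - 147*(-3 - 8) = -29 - 147*(-11) = -29 + 1617 = 1588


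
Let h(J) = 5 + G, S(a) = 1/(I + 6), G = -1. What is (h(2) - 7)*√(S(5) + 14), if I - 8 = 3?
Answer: -3*√4063/17 ≈ -11.249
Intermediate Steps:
I = 11 (I = 8 + 3 = 11)
S(a) = 1/17 (S(a) = 1/(11 + 6) = 1/17)
h(J) = 4 (h(J) = 5 - 1 = 4)
(h(2) - 7)*√(S(5) + 14) = (4 - 7)*√(1/17 + 14) = -3*√4063/17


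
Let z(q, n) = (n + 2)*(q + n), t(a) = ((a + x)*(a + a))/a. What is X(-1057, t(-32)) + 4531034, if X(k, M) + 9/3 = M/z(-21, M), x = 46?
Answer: 67965467/15 ≈ 4.5310e+6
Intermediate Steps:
t(a) = 92 + 2*a (t(a) = ((a + 46)*(a + a))/a = ((46 + a)*(2*a))/a = (2*a*(46 + a))/a = 92 + 2*a)
z(q, n) = (2 + n)*(n + q)
X(k, M) = -3 + M/(-42 + M² - 19*M) (X(k, M) = -3 + M/(M² + 2*M + 2*(-21) + M*(-21)) = -3 + M/(M² + 2*M - 42 - 21*M) = -3 + M/(-42 + M² - 19*M))
X(-1057, t(-32)) + 4531034 = (126 - 3*(92 + 2*(-32))² + 58*(92 + 2*(-32)))/(-42 + (92 + 2*(-32))² - 19*(92 + 2*(-32))) + 4531034 = (126 - 3*(92 - 64)² + 58*(92 - 64))/(-42 + (92 - 64)² - 19*(92 - 64)) + 4531034 = (126 - 3*28² + 58*28)/(-42 + 28² - 19*28) + 4531034 = (126 - 3*784 + 1624)/(-42 + 784 - 532) + 4531034 = (126 - 2352 + 1624)/210 + 4531034 = (1/210)*(-602) + 4531034 = -43/15 + 4531034 = 67965467/15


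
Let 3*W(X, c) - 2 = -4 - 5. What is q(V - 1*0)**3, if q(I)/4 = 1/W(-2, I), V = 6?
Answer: -1728/343 ≈ -5.0379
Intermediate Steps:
W(X, c) = -7/3 (W(X, c) = 2/3 + (-4 - 5)/3 = 2/3 + (1/3)*(-9) = 2/3 - 3 = -7/3)
q(I) = -12/7 (q(I) = 4/(-7/3) = 4*(-3/7) = -12/7)
q(V - 1*0)**3 = (-12/7)**3 = -1728/343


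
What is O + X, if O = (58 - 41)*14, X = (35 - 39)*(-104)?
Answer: 654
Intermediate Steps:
X = 416 (X = -4*(-104) = 416)
O = 238 (O = 17*14 = 238)
O + X = 238 + 416 = 654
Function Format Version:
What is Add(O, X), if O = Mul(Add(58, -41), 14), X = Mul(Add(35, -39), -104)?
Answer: 654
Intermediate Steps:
X = 416 (X = Mul(-4, -104) = 416)
O = 238 (O = Mul(17, 14) = 238)
Add(O, X) = Add(238, 416) = 654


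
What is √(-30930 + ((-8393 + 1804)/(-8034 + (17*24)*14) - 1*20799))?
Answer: I*√30987902442/774 ≈ 227.43*I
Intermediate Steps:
√(-30930 + ((-8393 + 1804)/(-8034 + (17*24)*14) - 1*20799)) = √(-30930 + (-6589/(-8034 + 408*14) - 20799)) = √(-30930 + (-6589/(-8034 + 5712) - 20799)) = √(-30930 + (-6589/(-2322) - 20799)) = √(-30930 + (-6589*(-1/2322) - 20799)) = √(-30930 + (6589/2322 - 20799)) = √(-30930 - 48288689/2322) = √(-120108149/2322) = I*√30987902442/774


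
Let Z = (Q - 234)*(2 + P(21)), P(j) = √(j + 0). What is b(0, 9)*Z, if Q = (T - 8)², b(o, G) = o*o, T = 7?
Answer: 0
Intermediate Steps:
P(j) = √j
b(o, G) = o²
Q = 1 (Q = (7 - 8)² = (-1)² = 1)
Z = -466 - 233*√21 (Z = (1 - 234)*(2 + √21) = -233*(2 + √21) = -466 - 233*√21 ≈ -1533.7)
b(0, 9)*Z = 0²*(-466 - 233*√21) = 0*(-466 - 233*√21) = 0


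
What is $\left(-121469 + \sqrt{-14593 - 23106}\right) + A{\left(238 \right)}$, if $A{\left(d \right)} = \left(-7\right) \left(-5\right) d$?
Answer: $-113139 + i \sqrt{37699} \approx -1.1314 \cdot 10^{5} + 194.16 i$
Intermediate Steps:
$A{\left(d \right)} = 35 d$
$\left(-121469 + \sqrt{-14593 - 23106}\right) + A{\left(238 \right)} = \left(-121469 + \sqrt{-14593 - 23106}\right) + 35 \cdot 238 = \left(-121469 + \sqrt{-37699}\right) + 8330 = \left(-121469 + i \sqrt{37699}\right) + 8330 = -113139 + i \sqrt{37699}$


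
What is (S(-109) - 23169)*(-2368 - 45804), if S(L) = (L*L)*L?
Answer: 63500234056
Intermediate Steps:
S(L) = L³ (S(L) = L²*L = L³)
(S(-109) - 23169)*(-2368 - 45804) = ((-109)³ - 23169)*(-2368 - 45804) = (-1295029 - 23169)*(-48172) = -1318198*(-48172) = 63500234056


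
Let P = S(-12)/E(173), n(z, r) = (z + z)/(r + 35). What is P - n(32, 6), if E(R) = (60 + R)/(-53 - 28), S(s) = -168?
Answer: 543016/9553 ≈ 56.842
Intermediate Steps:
E(R) = -20/27 - R/81 (E(R) = (60 + R)/(-81) = (60 + R)*(-1/81) = -20/27 - R/81)
n(z, r) = 2*z/(35 + r) (n(z, r) = (2*z)/(35 + r) = 2*z/(35 + r))
P = 13608/233 (P = -168/(-20/27 - 1/81*173) = -168/(-20/27 - 173/81) = -168/(-233/81) = -168*(-81/233) = 13608/233 ≈ 58.403)
P - n(32, 6) = 13608/233 - 2*32/(35 + 6) = 13608/233 - 2*32/41 = 13608/233 - 1*64/41 = 13608/233 - 64/41 = 543016/9553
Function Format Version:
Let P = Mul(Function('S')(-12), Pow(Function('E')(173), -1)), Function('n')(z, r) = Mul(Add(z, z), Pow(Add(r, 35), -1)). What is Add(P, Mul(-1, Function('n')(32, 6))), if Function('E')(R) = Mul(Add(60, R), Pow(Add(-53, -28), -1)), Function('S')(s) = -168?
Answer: Rational(543016, 9553) ≈ 56.842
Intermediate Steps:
Function('E')(R) = Add(Rational(-20, 27), Mul(Rational(-1, 81), R)) (Function('E')(R) = Mul(Add(60, R), Pow(-81, -1)) = Mul(Add(60, R), Rational(-1, 81)) = Add(Rational(-20, 27), Mul(Rational(-1, 81), R)))
Function('n')(z, r) = Mul(2, z, Pow(Add(35, r), -1)) (Function('n')(z, r) = Mul(Mul(2, z), Pow(Add(35, r), -1)) = Mul(2, z, Pow(Add(35, r), -1)))
P = Rational(13608, 233) (P = Mul(-168, Pow(Add(Rational(-20, 27), Mul(Rational(-1, 81), 173)), -1)) = Mul(-168, Pow(Add(Rational(-20, 27), Rational(-173, 81)), -1)) = Mul(-168, Pow(Rational(-233, 81), -1)) = Mul(-168, Rational(-81, 233)) = Rational(13608, 233) ≈ 58.403)
Add(P, Mul(-1, Function('n')(32, 6))) = Add(Rational(13608, 233), Mul(-1, Mul(2, 32, Pow(Add(35, 6), -1)))) = Add(Rational(13608, 233), Mul(-1, Mul(2, 32, Pow(41, -1)))) = Add(Rational(13608, 233), Mul(-1, Mul(2, 32, Rational(1, 41)))) = Add(Rational(13608, 233), Mul(-1, Rational(64, 41))) = Add(Rational(13608, 233), Rational(-64, 41)) = Rational(543016, 9553)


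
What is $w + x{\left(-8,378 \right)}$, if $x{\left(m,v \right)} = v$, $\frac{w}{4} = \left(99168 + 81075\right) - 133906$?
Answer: $185726$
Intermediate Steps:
$w = 185348$ ($w = 4 \left(\left(99168 + 81075\right) - 133906\right) = 4 \left(180243 - 133906\right) = 4 \cdot 46337 = 185348$)
$w + x{\left(-8,378 \right)} = 185348 + 378 = 185726$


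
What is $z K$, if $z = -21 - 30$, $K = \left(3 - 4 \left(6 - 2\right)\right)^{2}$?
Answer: $-8619$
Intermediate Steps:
$K = 169$ ($K = \left(3 - 16\right)^{2} = \left(-13\right)^{2} = 169$)
$z = -51$
$z K = \left(-51\right) 169 = -8619$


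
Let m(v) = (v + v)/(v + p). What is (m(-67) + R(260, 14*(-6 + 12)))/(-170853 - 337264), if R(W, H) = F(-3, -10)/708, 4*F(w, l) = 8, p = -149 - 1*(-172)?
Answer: -5935/989303799 ≈ -5.9992e-6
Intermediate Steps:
p = 23 (p = -149 + 172 = 23)
F(w, l) = 2 (F(w, l) = (¼)*8 = 2)
m(v) = 2*v/(23 + v) (m(v) = (v + v)/(v + 23) = (2*v)/(23 + v) = 2*v/(23 + v))
R(W, H) = 1/354 (R(W, H) = 2/708 = 2*(1/708) = 1/354)
(m(-67) + R(260, 14*(-6 + 12)))/(-170853 - 337264) = (2*(-67)/(23 - 67) + 1/354)/(-170853 - 337264) = (2*(-67)/(-44) + 1/354)/(-508117) = (2*(-67)*(-1/44) + 1/354)*(-1/508117) = (67/22 + 1/354)*(-1/508117) = (5935/1947)*(-1/508117) = -5935/989303799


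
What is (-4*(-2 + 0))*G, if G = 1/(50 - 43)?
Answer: 8/7 ≈ 1.1429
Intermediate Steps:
G = 1/7 ≈ 0.14286
(-4*(-2 + 0))*G = -4*(-2 + 0)*(1/7) = -4*(-2)*(1/7) = 8*(1/7) = 8/7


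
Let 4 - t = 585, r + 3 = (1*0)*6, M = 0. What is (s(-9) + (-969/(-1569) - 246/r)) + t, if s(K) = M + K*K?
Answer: -218291/523 ≈ -417.38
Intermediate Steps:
r = -3 (r = -3 + (1*0)*6 = -3 + 0*6 = -3 + 0 = -3)
s(K) = K**2 (s(K) = 0 + K*K = 0 + K**2 = K**2)
t = -581 (t = 4 - 1*585 = 4 - 585 = -581)
(s(-9) + (-969/(-1569) - 246/r)) + t = ((-9)**2 + (-969/(-1569) - 246/(-3))) - 581 = (81 + (-969*(-1/1569) - 246*(-1/3))) - 581 = (81 + (323/523 + 82)) - 581 = (81 + 43209/523) - 581 = 85572/523 - 581 = -218291/523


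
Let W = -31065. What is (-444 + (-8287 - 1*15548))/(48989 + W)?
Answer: -24279/17924 ≈ -1.3546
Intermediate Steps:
(-444 + (-8287 - 1*15548))/(48989 + W) = (-444 + (-8287 - 1*15548))/(48989 - 31065) = (-444 + (-8287 - 15548))/17924 = (-444 - 23835)*(1/17924) = -24279*1/17924 = -24279/17924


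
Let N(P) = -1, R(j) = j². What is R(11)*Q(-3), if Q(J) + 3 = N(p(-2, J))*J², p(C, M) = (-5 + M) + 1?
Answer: -1452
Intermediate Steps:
p(C, M) = -4 + M
Q(J) = -3 - J²
R(11)*Q(-3) = 11²*(-3 - 1*(-3)²) = 121*(-3 - 1*9) = 121*(-3 - 9) = 121*(-12) = -1452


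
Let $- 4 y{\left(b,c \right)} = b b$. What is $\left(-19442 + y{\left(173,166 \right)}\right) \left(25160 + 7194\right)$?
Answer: $- \frac{1742214369}{2} \approx -8.7111 \cdot 10^{8}$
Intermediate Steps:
$y{\left(b,c \right)} = - \frac{b^{2}}{4}$ ($y{\left(b,c \right)} = - \frac{b b}{4} = - \frac{b^{2}}{4}$)
$\left(-19442 + y{\left(173,166 \right)}\right) \left(25160 + 7194\right) = \left(-19442 - \frac{173^{2}}{4}\right) \left(25160 + 7194\right) = \left(-19442 - \frac{29929}{4}\right) 32354 = \left(- \frac{107697}{4}\right) 32354 = - \frac{1742214369}{2}$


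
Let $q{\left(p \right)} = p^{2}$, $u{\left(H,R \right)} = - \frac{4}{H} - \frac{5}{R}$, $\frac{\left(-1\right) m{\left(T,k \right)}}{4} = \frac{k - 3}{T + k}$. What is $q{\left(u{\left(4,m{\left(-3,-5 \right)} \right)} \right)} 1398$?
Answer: $\frac{699}{8} \approx 87.375$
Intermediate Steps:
$m{\left(T,k \right)} = - \frac{4 \left(-3 + k\right)}{T + k}$ ($m{\left(T,k \right)} = - 4 \frac{k - 3}{T + k} = - 4 \frac{-3 + k}{T + k} = - \frac{4 \left(-3 + k\right)}{T + k}$)
$u{\left(H,R \right)} = - \frac{5}{R} - \frac{4}{H}$
$q{\left(u{\left(4,m{\left(-3,-5 \right)} \right)} \right)} 1398 = \left(- \frac{5}{4 \frac{1}{-3 - 5} \left(3 - -5\right)} - \frac{4}{4}\right)^{2} \cdot 1398 = \left(- \frac{5}{4 \frac{1}{-8} \left(3 + 5\right)} - 1\right)^{2} \cdot 1398 = \left(- \frac{5}{4 \left(- \frac{1}{8}\right) 8} - 1\right)^{2} \cdot 1398 = \left(- \frac{5}{-4} - 1\right)^{2} \cdot 1398 = \left(\left(-5\right) \left(- \frac{1}{4}\right) - 1\right)^{2} \cdot 1398 = \left(\frac{5}{4} - 1\right)^{2} \cdot 1398 = \left(\frac{1}{4}\right)^{2} \cdot 1398 = \frac{1}{16} \cdot 1398 = \frac{699}{8}$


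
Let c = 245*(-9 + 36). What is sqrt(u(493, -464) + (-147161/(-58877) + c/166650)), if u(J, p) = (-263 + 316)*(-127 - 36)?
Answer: I*sqrt(75415252948289429890)/93446210 ≈ 92.933*I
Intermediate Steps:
c = 6615 (c = 245*27 = 6615)
u(J, p) = -8639 (u(J, p) = 53*(-163) = -8639)
sqrt(u(493, -464) + (-147161/(-58877) + c/166650)) = sqrt(-8639 + (-147161/(-58877) + 6615/166650)) = sqrt(-8639 + (-147161*(-1/58877) + 6615*(1/166650))) = sqrt(-8639 + (21023/8411 + 441/11110)) = sqrt(-8639 + 237274781/93446210) = sqrt(-807044533409/93446210) = I*sqrt(75415252948289429890)/93446210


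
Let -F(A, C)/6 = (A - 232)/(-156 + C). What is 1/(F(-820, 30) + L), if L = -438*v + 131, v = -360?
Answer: 21/3312979 ≈ 6.3387e-6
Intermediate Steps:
F(A, C) = -6*(-232 + A)/(-156 + C) (F(A, C) = -6*(A - 232)/(-156 + C) = -6*(-232 + A)/(-156 + C))
L = 157811 (L = -438*(-360) + 131 = 157680 + 131 = 157811)
1/(F(-820, 30) + L) = 1/(6*(232 - 1*(-820))/(-156 + 30) + 157811) = 1/(6*(232 + 820)/(-126) + 157811) = 1/(6*(-1/126)*1052 + 157811) = 1/(-1052/21 + 157811) = 1/(3312979/21) = 21/3312979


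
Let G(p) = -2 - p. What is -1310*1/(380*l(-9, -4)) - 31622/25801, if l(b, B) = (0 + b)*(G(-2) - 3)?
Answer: -35824103/26471826 ≈ -1.3533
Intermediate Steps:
l(b, B) = -3*b (l(b, B) = (0 + b)*((-2 - 1*(-2)) - 3) = b*((-2 + 2) - 3) = b*(0 - 3) = b*(-3) = -3*b)
-1310*1/(380*l(-9, -4)) - 31622/25801 = -1310/(380*(-3*(-9))) - 31622/25801 = -1310/(380*27) - 31622*1/25801 = -1310/10260 - 31622/25801 = -1310*1/10260 - 31622/25801 = -131/1026 - 31622/25801 = -35824103/26471826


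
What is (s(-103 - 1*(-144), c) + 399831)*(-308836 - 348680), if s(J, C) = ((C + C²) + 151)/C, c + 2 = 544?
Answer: -71341425919122/271 ≈ -2.6325e+11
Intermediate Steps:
c = 542 (c = -2 + 544 = 542)
s(J, C) = (151 + C + C²)/C
(s(-103 - 1*(-144), c) + 399831)*(-308836 - 348680) = ((1 + 542 + 151/542) + 399831)*(-308836 - 348680) = ((1 + 542 + 151*(1/542)) + 399831)*(-657516) = ((1 + 542 + 151/542) + 399831)*(-657516) = (294457/542 + 399831)*(-657516) = (217002859/542)*(-657516) = -71341425919122/271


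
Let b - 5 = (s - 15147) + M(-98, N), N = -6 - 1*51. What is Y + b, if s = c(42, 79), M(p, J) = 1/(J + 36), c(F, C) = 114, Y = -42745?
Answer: -1213234/21 ≈ -57773.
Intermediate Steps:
N = -57 (N = -6 - 51 = -57)
M(p, J) = 1/(36 + J)
s = 114
b = -315589/21 (b = 5 + ((114 - 15147) + 1/(36 - 57)) = 5 + (-15033 + 1/(-21)) = 5 + (-15033 - 1/21) = 5 - 315694/21 = -315589/21 ≈ -15028.)
Y + b = -42745 - 315589/21 = -1213234/21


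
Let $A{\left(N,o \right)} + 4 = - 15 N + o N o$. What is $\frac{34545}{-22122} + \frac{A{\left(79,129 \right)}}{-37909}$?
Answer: $- \frac{10121902435}{279540966} \approx -36.209$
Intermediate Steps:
$A{\left(N,o \right)} = -4 - 15 N + N o^{2}$ ($A{\left(N,o \right)} = -4 - \left(15 N - o N o\right) = -4 - \left(15 N - N o o\right) = -4 + \left(- 15 N + N o^{2}\right) = -4 - 15 N + N o^{2}$)
$\frac{34545}{-22122} + \frac{A{\left(79,129 \right)}}{-37909} = \frac{34545}{-22122} + \frac{-4 - 1185 + 79 \cdot 129^{2}}{-37909} = 34545 \left(- \frac{1}{22122}\right) + \left(-4 - 1185 + 79 \cdot 16641\right) \left(- \frac{1}{37909}\right) = - \frac{11515}{7374} + \left(-4 - 1185 + 1314639\right) \left(- \frac{1}{37909}\right) = - \frac{11515}{7374} + 1313450 \left(- \frac{1}{37909}\right) = - \frac{11515}{7374} - \frac{1313450}{37909} = - \frac{10121902435}{279540966}$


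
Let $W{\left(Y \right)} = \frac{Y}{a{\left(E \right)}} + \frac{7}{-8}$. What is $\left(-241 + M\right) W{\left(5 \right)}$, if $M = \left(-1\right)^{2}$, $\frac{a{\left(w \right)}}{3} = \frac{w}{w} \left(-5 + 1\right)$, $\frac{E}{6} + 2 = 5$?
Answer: $310$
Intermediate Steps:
$E = 18$ ($E = -12 + 6 \cdot 5 = -12 + 30 = 18$)
$a{\left(w \right)} = -12$ ($a{\left(w \right)} = 3 \frac{w}{w} \left(-5 + 1\right) = 3 \cdot 1 \left(-4\right) = 3 \left(-4\right) = -12$)
$W{\left(Y \right)} = - \frac{7}{8} - \frac{Y}{12}$ ($W{\left(Y \right)} = \frac{Y}{-12} + \frac{7}{-8} = Y \left(- \frac{1}{12}\right) + 7 \left(- \frac{1}{8}\right) = - \frac{Y}{12} - \frac{7}{8} = - \frac{7}{8} - \frac{Y}{12}$)
$M = 1$
$\left(-241 + M\right) W{\left(5 \right)} = \left(-241 + 1\right) \left(- \frac{7}{8} - \frac{5}{12}\right) = - 240 \left(- \frac{7}{8} - \frac{5}{12}\right) = \left(-240\right) \left(- \frac{31}{24}\right) = 310$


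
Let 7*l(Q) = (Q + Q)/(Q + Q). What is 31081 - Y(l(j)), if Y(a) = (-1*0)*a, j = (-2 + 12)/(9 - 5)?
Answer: 31081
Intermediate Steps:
j = 5/2 (j = 10/4 = 10*(1/4) = 5/2 ≈ 2.5000)
l(Q) = 1/7 (l(Q) = ((Q + Q)/(Q + Q))/7 = ((2*Q)/((2*Q)))/7 = ((2*Q)*(1/(2*Q)))/7 = (1/7)*1 = 1/7)
Y(a) = 0 (Y(a) = 0*a = 0)
31081 - Y(l(j)) = 31081 - 1*0 = 31081 + 0 = 31081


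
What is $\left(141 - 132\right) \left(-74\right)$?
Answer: $-666$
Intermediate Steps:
$\left(141 - 132\right) \left(-74\right) = 9 \left(-74\right) = -666$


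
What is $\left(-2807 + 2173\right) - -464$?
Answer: $-170$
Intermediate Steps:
$\left(-2807 + 2173\right) - -464 = -634 + 464 = -170$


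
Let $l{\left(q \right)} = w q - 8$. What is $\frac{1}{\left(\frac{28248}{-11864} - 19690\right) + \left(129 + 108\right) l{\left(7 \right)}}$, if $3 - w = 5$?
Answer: $- \frac{1483}{36936163} \approx -4.015 \cdot 10^{-5}$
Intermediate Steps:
$w = -2$ ($w = 3 - 5 = -2$)
$l{\left(q \right)} = -8 - 2 q$ ($l{\left(q \right)} = - 2 q - 8 = -8 - 2 q$)
$\frac{1}{\left(\frac{28248}{-11864} - 19690\right) + \left(129 + 108\right) l{\left(7 \right)}} = \frac{1}{\left(\frac{28248}{-11864} - 19690\right) + \left(129 + 108\right) \left(-8 - 14\right)} = \frac{1}{\left(28248 \left(- \frac{1}{11864}\right) - 19690\right) + 237 \left(-8 - 14\right)} = \frac{1}{\left(- \frac{3531}{1483} - 19690\right) + 237 \left(-22\right)} = \frac{1}{- \frac{29203801}{1483} - 5214} = \frac{1}{- \frac{36936163}{1483}} = - \frac{1483}{36936163}$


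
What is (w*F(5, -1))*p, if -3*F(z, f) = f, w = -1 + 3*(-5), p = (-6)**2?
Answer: -192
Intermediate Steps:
p = 36
w = -16 (w = -1 - 15 = -16)
F(z, f) = -f/3
(w*F(5, -1))*p = -(-16)*(-1)/3*36 = -16*1/3*36 = -16/3*36 = -192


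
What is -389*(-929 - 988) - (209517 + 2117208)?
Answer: -1581012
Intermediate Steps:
-389*(-929 - 988) - (209517 + 2117208) = -389*(-1917) - 1*2326725 = 745713 - 2326725 = -1581012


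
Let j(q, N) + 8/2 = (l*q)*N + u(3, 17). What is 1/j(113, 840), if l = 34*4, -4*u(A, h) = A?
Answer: 4/51636461 ≈ 7.7465e-8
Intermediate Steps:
u(A, h) = -A/4
l = 136
j(q, N) = -19/4 + 136*N*q (j(q, N) = -4 + ((136*q)*N - 1/4*3) = -4 + (136*N*q - 3/4) = -4 + (-3/4 + 136*N*q) = -19/4 + 136*N*q)
1/j(113, 840) = 1/(-19/4 + 136*840*113) = 1/(-19/4 + 12909120) = 1/(51636461/4) = 4/51636461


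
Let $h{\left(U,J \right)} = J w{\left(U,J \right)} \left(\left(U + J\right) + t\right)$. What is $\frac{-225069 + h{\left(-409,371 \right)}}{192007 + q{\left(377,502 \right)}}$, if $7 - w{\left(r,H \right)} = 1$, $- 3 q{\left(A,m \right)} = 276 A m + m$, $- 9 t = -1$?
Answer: $\frac{928229}{51658585} \approx 0.017969$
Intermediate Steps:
$t = \frac{1}{9}$ ($t = \left(- \frac{1}{9}\right) \left(-1\right) = \frac{1}{9} \approx 0.11111$)
$q{\left(A,m \right)} = - \frac{m}{3} - 92 A m$ ($q{\left(A,m \right)} = - \frac{276 A m + m}{3} = - \frac{m + 276 A m}{3} = - \frac{m}{3} - 92 A m$)
$w{\left(r,H \right)} = 6$ ($w{\left(r,H \right)} = 7 - 1 = 6$)
$h{\left(U,J \right)} = 6 J \left(\frac{1}{9} + J + U\right)$ ($h{\left(U,J \right)} = J 6 \left(\left(U + J\right) + \frac{1}{9}\right) = 6 J \left(\left(J + U\right) + \frac{1}{9}\right) = 6 J \left(\frac{1}{9} + J + U\right)$)
$\frac{-225069 + h{\left(-409,371 \right)}}{192007 + q{\left(377,502 \right)}} = \frac{-225069 + \frac{2}{3} \cdot 371 \left(1 + 9 \cdot 371 + 9 \left(-409\right)\right)}{192007 - \frac{502 \left(1 + 276 \cdot 377\right)}{3}} = \frac{-225069 + \frac{2}{3} \cdot 371 \left(1 + 3339 - 3681\right)}{192007 - \frac{502 \left(1 + 104052\right)}{3}} = \frac{-225069 + \frac{2}{3} \cdot 371 \left(-341\right)}{192007 - \frac{502}{3} \cdot 104053} = \frac{-225069 - \frac{253022}{3}}{192007 - \frac{52234606}{3}} = - \frac{928229}{3 \left(- \frac{51658585}{3}\right)} = \left(- \frac{928229}{3}\right) \left(- \frac{3}{51658585}\right) = \frac{928229}{51658585}$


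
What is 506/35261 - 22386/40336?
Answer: -384471365/711143848 ≈ -0.54064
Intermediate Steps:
506/35261 - 22386/40336 = 506*(1/35261) - 22386*1/40336 = 506/35261 - 11193/20168 = -384471365/711143848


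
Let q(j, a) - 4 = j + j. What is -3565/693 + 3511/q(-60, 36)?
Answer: -2846663/80388 ≈ -35.412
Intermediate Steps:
q(j, a) = 4 + 2*j (q(j, a) = 4 + (j + j) = 4 + 2*j)
-3565/693 + 3511/q(-60, 36) = -3565/693 + 3511/(4 + 2*(-60)) = -3565*1/693 + 3511/(4 - 120) = -3565/693 + 3511/(-116) = -3565/693 + 3511*(-1/116) = -3565/693 - 3511/116 = -2846663/80388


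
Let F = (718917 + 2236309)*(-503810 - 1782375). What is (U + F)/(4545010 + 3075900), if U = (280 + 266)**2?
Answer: -3378096527347/3810455 ≈ -8.8653e+5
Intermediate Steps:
U = 298116 (U = 546**2 = 298116)
F = -6756193352810 (F = 2955226*(-2286185) = -6756193352810)
(U + F)/(4545010 + 3075900) = (298116 - 6756193352810)/(4545010 + 3075900) = -6756193054694/7620910 = -6756193054694*1/7620910 = -3378096527347/3810455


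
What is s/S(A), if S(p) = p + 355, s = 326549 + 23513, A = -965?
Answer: -175031/305 ≈ -573.87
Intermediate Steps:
s = 350062
S(p) = 355 + p
s/S(A) = 350062/(355 - 965) = 350062/(-610) = 350062*(-1/610) = -175031/305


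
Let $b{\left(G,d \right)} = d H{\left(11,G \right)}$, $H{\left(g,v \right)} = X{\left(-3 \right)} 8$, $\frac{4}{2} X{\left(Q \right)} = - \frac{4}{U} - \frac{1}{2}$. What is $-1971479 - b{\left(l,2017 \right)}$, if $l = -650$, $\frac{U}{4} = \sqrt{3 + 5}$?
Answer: $-1967445 + 2017 \sqrt{2} \approx -1.9646 \cdot 10^{6}$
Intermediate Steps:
$U = 8 \sqrt{2}$ ($U = 4 \sqrt{3 + 5} = 4 \sqrt{8} = 4 \cdot 2 \sqrt{2} = 8 \sqrt{2} \approx 11.314$)
$X{\left(Q \right)} = - \frac{1}{4} - \frac{\sqrt{2}}{8}$ ($X{\left(Q \right)} = \frac{- \frac{4}{8 \sqrt{2}} - \frac{1}{2}}{2} = \frac{- 4 \frac{\sqrt{2}}{16} - \frac{1}{2}}{2} = \frac{- \frac{\sqrt{2}}{4} - \frac{1}{2}}{2} = \frac{- \frac{1}{2} - \frac{\sqrt{2}}{4}}{2} = - \frac{1}{4} - \frac{\sqrt{2}}{8}$)
$H{\left(g,v \right)} = -2 - \sqrt{2}$ ($H{\left(g,v \right)} = \left(- \frac{1}{4} - \frac{\sqrt{2}}{8}\right) 8 = -2 - \sqrt{2}$)
$b{\left(G,d \right)} = d \left(-2 - \sqrt{2}\right)$
$-1971479 - b{\left(l,2017 \right)} = -1971479 - 2017 \left(-2 - \sqrt{2}\right) = -1971479 - \left(-4034 - 2017 \sqrt{2}\right) = -1971479 + \left(4034 + 2017 \sqrt{2}\right) = -1967445 + 2017 \sqrt{2}$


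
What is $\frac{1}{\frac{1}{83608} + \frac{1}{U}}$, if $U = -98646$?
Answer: $\frac{4123797384}{7519} \approx 5.4845 \cdot 10^{5}$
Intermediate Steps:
$\frac{1}{\frac{1}{83608} + \frac{1}{U}} = \frac{1}{\frac{1}{83608} + \frac{1}{-98646}} = \frac{1}{\frac{1}{83608} - \frac{1}{98646}} = \frac{1}{\frac{7519}{4123797384}} = \frac{4123797384}{7519}$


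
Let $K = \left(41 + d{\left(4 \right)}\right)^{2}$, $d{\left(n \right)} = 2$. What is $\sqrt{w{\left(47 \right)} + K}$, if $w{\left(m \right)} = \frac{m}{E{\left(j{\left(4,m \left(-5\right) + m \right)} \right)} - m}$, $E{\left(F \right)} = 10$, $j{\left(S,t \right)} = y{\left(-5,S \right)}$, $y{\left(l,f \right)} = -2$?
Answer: $\frac{\sqrt{2529542}}{37} \approx 42.985$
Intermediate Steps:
$j{\left(S,t \right)} = -2$
$K = 1849$ ($K = \left(41 + 2\right)^{2} = 43^{2} = 1849$)
$w{\left(m \right)} = \frac{m}{10 - m}$
$\sqrt{w{\left(47 \right)} + K} = \sqrt{\left(-1\right) 47 \frac{1}{-10 + 47} + 1849} = \sqrt{\left(-1\right) 47 \cdot \frac{1}{37} + 1849} = \sqrt{- \frac{47}{37} + 1849} = \sqrt{\frac{68366}{37}} = \frac{\sqrt{2529542}}{37}$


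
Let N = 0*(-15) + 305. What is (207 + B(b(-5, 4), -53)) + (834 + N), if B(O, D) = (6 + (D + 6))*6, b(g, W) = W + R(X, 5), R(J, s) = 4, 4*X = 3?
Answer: 1100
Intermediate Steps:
X = ¾ (X = (¼)*3 = ¾ ≈ 0.75000)
N = 305 (N = 0 + 305 = 305)
b(g, W) = 4 + W (b(g, W) = W + 4 = 4 + W)
B(O, D) = 72 + 6*D (B(O, D) = (6 + (6 + D))*6 = (12 + D)*6 = 72 + 6*D)
(207 + B(b(-5, 4), -53)) + (834 + N) = (207 + (72 + 6*(-53))) + (834 + 305) = (207 + (72 - 318)) + 1139 = (207 - 246) + 1139 = -39 + 1139 = 1100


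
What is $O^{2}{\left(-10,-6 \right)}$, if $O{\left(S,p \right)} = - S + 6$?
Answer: $256$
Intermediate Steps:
$O{\left(S,p \right)} = 6 - S$
$O^{2}{\left(-10,-6 \right)} = \left(6 - -10\right)^{2} = \left(6 + 10\right)^{2} = 16^{2} = 256$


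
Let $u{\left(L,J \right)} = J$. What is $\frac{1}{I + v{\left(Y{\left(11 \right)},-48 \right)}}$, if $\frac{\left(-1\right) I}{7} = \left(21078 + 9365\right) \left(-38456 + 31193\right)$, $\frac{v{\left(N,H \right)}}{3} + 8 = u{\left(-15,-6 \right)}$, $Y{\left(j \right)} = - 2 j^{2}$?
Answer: $\frac{1}{1547752521} \approx 6.461 \cdot 10^{-10}$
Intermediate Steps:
$v{\left(N,H \right)} = -42$ ($v{\left(N,H \right)} = -24 + 3 \left(-6\right) = -24 - 18 = -42$)
$I = 1547752563$ ($I = - 7 \left(21078 + 9365\right) \left(-38456 + 31193\right) = - 7 \cdot 30443 \left(-7263\right) = \left(-7\right) \left(-221107509\right) = 1547752563$)
$\frac{1}{I + v{\left(Y{\left(11 \right)},-48 \right)}} = \frac{1}{1547752563 - 42} = \frac{1}{1547752521}$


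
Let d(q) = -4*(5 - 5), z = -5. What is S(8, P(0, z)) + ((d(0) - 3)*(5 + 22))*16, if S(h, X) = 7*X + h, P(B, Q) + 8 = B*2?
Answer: -1344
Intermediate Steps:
P(B, Q) = -8 + 2*B (P(B, Q) = -8 + B*2 = -8 + 2*B)
S(h, X) = h + 7*X
d(q) = 0 (d(q) = -4*0 = 0)
S(8, P(0, z)) + ((d(0) - 3)*(5 + 22))*16 = (8 + 7*(-8 + 2*0)) + ((0 - 3)*(5 + 22))*16 = (8 + 7*(-8 + 0)) - 3*27*16 = (8 + 7*(-8)) - 81*16 = (8 - 56) - 1296 = -48 - 1296 = -1344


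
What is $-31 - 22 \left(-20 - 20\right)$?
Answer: $849$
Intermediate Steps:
$-31 - 22 \left(-20 - 20\right) = -31 - -880 = -31 + 880 = 849$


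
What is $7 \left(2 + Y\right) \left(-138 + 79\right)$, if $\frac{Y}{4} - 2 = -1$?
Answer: $-2478$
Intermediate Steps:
$Y = 4$ ($Y = 8 + 4 \left(-1\right) = 8 - 4 = 4$)
$7 \left(2 + Y\right) \left(-138 + 79\right) = 7 \left(2 + 4\right) \left(-138 + 79\right) = 7 \cdot 6 \left(-59\right) = 42 \left(-59\right) = -2478$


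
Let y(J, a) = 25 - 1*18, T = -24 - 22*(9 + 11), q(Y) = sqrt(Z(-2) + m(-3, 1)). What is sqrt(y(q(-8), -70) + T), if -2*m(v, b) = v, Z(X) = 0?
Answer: I*sqrt(457) ≈ 21.378*I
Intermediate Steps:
m(v, b) = -v/2
q(Y) = sqrt(6)/2 (q(Y) = sqrt(0 - 1/2*(-3)) = sqrt(0 + 3/2) = sqrt(3/2) = sqrt(6)/2)
T = -464 (T = -24 - 22*20 = -24 - 440 = -464)
y(J, a) = 7 (y(J, a) = 25 - 18 = 7)
sqrt(y(q(-8), -70) + T) = sqrt(7 - 464) = sqrt(-457) = I*sqrt(457)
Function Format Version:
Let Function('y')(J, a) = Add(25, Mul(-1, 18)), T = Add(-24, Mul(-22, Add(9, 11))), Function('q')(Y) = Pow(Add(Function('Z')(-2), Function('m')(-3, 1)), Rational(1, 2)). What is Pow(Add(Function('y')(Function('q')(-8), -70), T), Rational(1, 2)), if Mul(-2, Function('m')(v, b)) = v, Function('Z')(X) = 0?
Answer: Mul(I, Pow(457, Rational(1, 2))) ≈ Mul(21.378, I)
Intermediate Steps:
Function('m')(v, b) = Mul(Rational(-1, 2), v)
Function('q')(Y) = Mul(Rational(1, 2), Pow(6, Rational(1, 2))) (Function('q')(Y) = Pow(Add(0, Mul(Rational(-1, 2), -3)), Rational(1, 2)) = Pow(Add(0, Rational(3, 2)), Rational(1, 2)) = Pow(Rational(3, 2), Rational(1, 2)) = Mul(Rational(1, 2), Pow(6, Rational(1, 2))))
T = -464 (T = Add(-24, Mul(-22, 20)) = Add(-24, -440) = -464)
Function('y')(J, a) = 7 (Function('y')(J, a) = Add(25, -18) = 7)
Pow(Add(Function('y')(Function('q')(-8), -70), T), Rational(1, 2)) = Pow(Add(7, -464), Rational(1, 2)) = Pow(-457, Rational(1, 2)) = Mul(I, Pow(457, Rational(1, 2)))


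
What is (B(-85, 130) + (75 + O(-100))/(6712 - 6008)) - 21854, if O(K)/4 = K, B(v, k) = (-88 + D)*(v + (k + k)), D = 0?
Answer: -26227141/704 ≈ -37254.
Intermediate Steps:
B(v, k) = -176*k - 88*v (B(v, k) = (-88 + 0)*(v + (k + k)) = -88*(v + 2*k) = -176*k - 88*v)
O(K) = 4*K
(B(-85, 130) + (75 + O(-100))/(6712 - 6008)) - 21854 = ((-176*130 - 88*(-85)) + (75 + 4*(-100))/(6712 - 6008)) - 21854 = ((-22880 + 7480) + (75 - 400)/704) - 21854 = (-15400 - 325*1/704) - 21854 = (-15400 - 325/704) - 21854 = -10841925/704 - 21854 = -26227141/704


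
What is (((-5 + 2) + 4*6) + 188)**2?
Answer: 43681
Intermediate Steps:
(((-5 + 2) + 4*6) + 188)**2 = ((-3 + 24) + 188)**2 = (21 + 188)**2 = 209**2 = 43681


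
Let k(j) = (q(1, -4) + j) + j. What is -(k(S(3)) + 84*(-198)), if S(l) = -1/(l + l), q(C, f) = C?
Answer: 49894/3 ≈ 16631.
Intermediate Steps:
S(l) = -1/(2*l)
k(j) = 1 + 2*j (k(j) = (1 + j) + j = 1 + 2*j)
-(k(S(3)) + 84*(-198)) = -((1 + 2*(-½/3)) + 84*(-198)) = -((1 + 2*(-½*⅓)) - 16632) = -((1 + 2*(-⅙)) - 16632) = -((1 - ⅓) - 16632) = -(⅔ - 16632) = -1*(-49894/3) = 49894/3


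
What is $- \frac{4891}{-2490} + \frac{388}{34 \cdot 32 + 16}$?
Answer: $\frac{265241}{114540} \approx 2.3157$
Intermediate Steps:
$- \frac{4891}{-2490} + \frac{388}{34 \cdot 32 + 16} = \left(-4891\right) \left(- \frac{1}{2490}\right) + \frac{388}{1088 + 16} = \frac{4891}{2490} + \frac{388}{1104} = \frac{4891}{2490} + 388 \cdot \frac{1}{1104} = \frac{4891}{2490} + \frac{97}{276} = \frac{265241}{114540}$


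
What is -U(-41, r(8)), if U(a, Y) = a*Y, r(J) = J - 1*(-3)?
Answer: 451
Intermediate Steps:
r(J) = 3 + J (r(J) = J + 3 = 3 + J)
U(a, Y) = Y*a
-U(-41, r(8)) = -(3 + 8)*(-41) = -11*(-41) = -1*(-451) = 451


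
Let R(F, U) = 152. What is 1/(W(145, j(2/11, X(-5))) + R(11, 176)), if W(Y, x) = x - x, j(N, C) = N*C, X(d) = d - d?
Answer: 1/152 ≈ 0.0065789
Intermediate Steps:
X(d) = 0
j(N, C) = C*N
W(Y, x) = 0
1/(W(145, j(2/11, X(-5))) + R(11, 176)) = 1/(0 + 152) = 1/152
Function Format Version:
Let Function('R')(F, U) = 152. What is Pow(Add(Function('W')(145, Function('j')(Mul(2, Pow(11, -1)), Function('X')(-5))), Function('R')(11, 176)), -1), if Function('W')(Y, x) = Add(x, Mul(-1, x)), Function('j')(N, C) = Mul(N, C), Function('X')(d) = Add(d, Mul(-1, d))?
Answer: Rational(1, 152) ≈ 0.0065789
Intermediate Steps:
Function('X')(d) = 0
Function('j')(N, C) = Mul(C, N)
Function('W')(Y, x) = 0
Pow(Add(Function('W')(145, Function('j')(Mul(2, Pow(11, -1)), Function('X')(-5))), Function('R')(11, 176)), -1) = Pow(Add(0, 152), -1) = Pow(152, -1) = Rational(1, 152)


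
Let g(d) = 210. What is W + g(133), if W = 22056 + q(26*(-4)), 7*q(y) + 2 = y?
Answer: 155756/7 ≈ 22251.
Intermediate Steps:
q(y) = -2/7 + y/7
W = 154286/7 (W = 22056 + (-2/7 + (26*(-4))/7) = 22056 + (-2/7 + (⅐)*(-104)) = 22056 + (-2/7 - 104/7) = 22056 - 106/7 = 154286/7 ≈ 22041.)
W + g(133) = 154286/7 + 210 = 155756/7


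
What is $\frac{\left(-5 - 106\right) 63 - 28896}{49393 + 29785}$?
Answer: $- \frac{35889}{79178} \approx -0.45327$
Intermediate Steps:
$\frac{\left(-5 - 106\right) 63 - 28896}{49393 + 29785} = \frac{\left(-111\right) 63 - 28896}{79178} = \left(-6993 - 28896\right) \frac{1}{79178} = \left(-35889\right) \frac{1}{79178} = - \frac{35889}{79178}$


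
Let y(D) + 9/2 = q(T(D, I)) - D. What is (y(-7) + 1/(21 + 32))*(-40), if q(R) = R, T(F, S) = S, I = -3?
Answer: 1020/53 ≈ 19.245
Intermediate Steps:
y(D) = -15/2 - D (y(D) = -9/2 + (-3 - D) = -15/2 - D)
(y(-7) + 1/(21 + 32))*(-40) = ((-15/2 - 1*(-7)) + 1/(21 + 32))*(-40) = ((-15/2 + 7) + 1/53)*(-40) = (-½ + 1/53)*(-40) = -51/106*(-40) = 1020/53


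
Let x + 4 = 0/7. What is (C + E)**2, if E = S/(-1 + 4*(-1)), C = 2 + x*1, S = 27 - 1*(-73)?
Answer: 484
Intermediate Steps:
x = -4 (x = -4 + 0/7 = -4 + 0*(1/7) = -4 + 0 = -4)
S = 100 (S = 27 + 73 = 100)
C = -2 (C = 2 - 4*1 = 2 - 4 = -2)
E = -20 (E = 100/(-1 + 4*(-1)) = 100/(-1 - 4) = 100/(-5) = 100*(-1/5) = -20)
(C + E)**2 = (-2 - 20)**2 = (-22)**2 = 484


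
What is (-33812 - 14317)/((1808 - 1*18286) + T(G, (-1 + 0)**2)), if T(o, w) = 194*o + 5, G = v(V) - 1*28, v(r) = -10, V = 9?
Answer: 48129/23845 ≈ 2.0184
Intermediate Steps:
G = -38 (G = -10 - 1*28 = -10 - 28 = -38)
T(o, w) = 5 + 194*o
(-33812 - 14317)/((1808 - 1*18286) + T(G, (-1 + 0)**2)) = (-33812 - 14317)/((1808 - 1*18286) + (5 + 194*(-38))) = -48129/((1808 - 18286) + (5 - 7372)) = -48129/(-16478 - 7367) = -48129/(-23845) = -48129*(-1/23845) = 48129/23845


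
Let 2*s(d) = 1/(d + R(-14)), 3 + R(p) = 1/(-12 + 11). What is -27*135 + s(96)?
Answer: -670679/184 ≈ -3645.0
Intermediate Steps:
R(p) = -4 (R(p) = -3 + 1/(-12 + 11) = -3 + 1/(-1) = -3 - 1 = -4)
s(d) = 1/(2*(-4 + d)) (s(d) = 1/(2*(d - 4)) = 1/(2*(-4 + d)))
-27*135 + s(96) = -27*135 + 1/(2*(-4 + 96)) = -3645 + (½)/92 = -3645 + (½)*(1/92) = -3645 + 1/184 = -670679/184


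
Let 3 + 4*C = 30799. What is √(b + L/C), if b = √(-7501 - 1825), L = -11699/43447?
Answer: √(-3913297401647 + 111889215059393209*I*√9326)/334498453 ≈ 6.9488 + 6.9488*I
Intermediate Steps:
L = -11699/43447 (L = -11699*1/43447 = -11699/43447 ≈ -0.26927)
C = 7699 (C = -¾ + (¼)*30799 = -¾ + 30799/4 = 7699)
b = I*√9326 (b = √(-9326) = I*√9326 ≈ 96.571*I)
√(b + L/C) = √(I*√9326 - 11699/43447/7699) = √(I*√9326 - 11699/43447*1/7699) = √(I*√9326 - 11699/334498453) = √(-11699/334498453 + I*√9326)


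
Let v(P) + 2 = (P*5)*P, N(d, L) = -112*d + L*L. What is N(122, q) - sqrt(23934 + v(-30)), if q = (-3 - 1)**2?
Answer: -13408 - 4*sqrt(1777) ≈ -13577.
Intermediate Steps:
q = 16 (q = (-4)**2 = 16)
N(d, L) = L**2 - 112*d (N(d, L) = -112*d + L**2 = L**2 - 112*d)
v(P) = -2 + 5*P**2 (v(P) = -2 + (P*5)*P = -2 + (5*P)*P = -2 + 5*P**2)
N(122, q) - sqrt(23934 + v(-30)) = (16**2 - 112*122) - sqrt(23934 + (-2 + 5*(-30)**2)) = (256 - 13664) - sqrt(23934 + (-2 + 5*900)) = -13408 - sqrt(23934 + (-2 + 4500)) = -13408 - sqrt(23934 + 4498) = -13408 - sqrt(28432) = -13408 - 4*sqrt(1777)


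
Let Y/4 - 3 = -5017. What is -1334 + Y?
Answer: -21390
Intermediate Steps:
Y = -20056 (Y = 12 + 4*(-5017) = 12 - 20068 = -20056)
-1334 + Y = -1334 - 20056 = -21390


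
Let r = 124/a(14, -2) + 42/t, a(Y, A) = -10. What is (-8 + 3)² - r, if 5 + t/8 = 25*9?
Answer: 32891/880 ≈ 37.376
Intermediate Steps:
t = 1760 (t = -40 + 8*(25*9) = -40 + 8*225 = -40 + 1800 = 1760)
r = -10891/880 (r = 124/(-10) + 42/1760 = 124*(-⅒) + 42*(1/1760) = -62/5 + 21/880 = -10891/880 ≈ -12.376)
(-8 + 3)² - r = (-8 + 3)² - 1*(-10891/880) = (-5)² + 10891/880 = 25 + 10891/880 = 32891/880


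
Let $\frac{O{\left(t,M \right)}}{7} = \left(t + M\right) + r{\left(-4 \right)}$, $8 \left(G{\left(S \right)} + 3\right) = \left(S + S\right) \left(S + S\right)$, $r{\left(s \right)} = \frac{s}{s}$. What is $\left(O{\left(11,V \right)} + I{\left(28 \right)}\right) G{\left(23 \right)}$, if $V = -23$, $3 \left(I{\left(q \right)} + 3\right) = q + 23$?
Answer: $- \frac{32949}{2} \approx -16475.0$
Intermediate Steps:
$I{\left(q \right)} = \frac{14}{3} + \frac{q}{3}$ ($I{\left(q \right)} = -3 + \frac{q + 23}{3} = -3 + \frac{23 + q}{3} = -3 + \left(\frac{23}{3} + \frac{q}{3}\right) = \frac{14}{3} + \frac{q}{3}$)
$r{\left(s \right)} = 1$
$G{\left(S \right)} = -3 + \frac{S^{2}}{2}$ ($G{\left(S \right)} = -3 + \frac{\left(S + S\right) \left(S + S\right)}{8} = -3 + \frac{2 S 2 S}{8} = -3 + \frac{4 S^{2}}{8} = -3 + \frac{S^{2}}{2}$)
$O{\left(t,M \right)} = 7 + 7 M + 7 t$ ($O{\left(t,M \right)} = 7 \left(\left(t + M\right) + 1\right) = 7 \left(\left(M + t\right) + 1\right) = 7 \left(1 + M + t\right) = 7 + 7 M + 7 t$)
$\left(O{\left(11,V \right)} + I{\left(28 \right)}\right) G{\left(23 \right)} = \left(\left(7 + 7 \left(-23\right) + 7 \cdot 11\right) + \left(\frac{14}{3} + \frac{1}{3} \cdot 28\right)\right) \left(-3 + \frac{23^{2}}{2}\right) = \left(\left(7 - 161 + 77\right) + \left(\frac{14}{3} + \frac{28}{3}\right)\right) \left(-3 + \frac{1}{2} \cdot 529\right) = \left(-77 + 14\right) \left(-3 + \frac{529}{2}\right) = \left(-63\right) \frac{523}{2} = - \frac{32949}{2}$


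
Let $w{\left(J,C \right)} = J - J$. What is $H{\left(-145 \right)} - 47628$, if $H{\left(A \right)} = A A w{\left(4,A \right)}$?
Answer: $-47628$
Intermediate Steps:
$w{\left(J,C \right)} = 0$
$H{\left(A \right)} = 0$ ($H{\left(A \right)} = A A 0 = A^{2} \cdot 0 = 0$)
$H{\left(-145 \right)} - 47628 = 0 - 47628 = -47628$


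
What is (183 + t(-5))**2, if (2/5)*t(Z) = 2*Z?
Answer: 24964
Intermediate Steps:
t(Z) = 5*Z (t(Z) = 5*(2*Z)/2 = 5*Z)
(183 + t(-5))**2 = (183 + 5*(-5))**2 = (183 - 25)**2 = 158**2 = 24964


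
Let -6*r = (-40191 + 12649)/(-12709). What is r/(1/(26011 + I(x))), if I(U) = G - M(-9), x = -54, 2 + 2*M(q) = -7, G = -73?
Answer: -238169445/25418 ≈ -9370.1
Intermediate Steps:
M(q) = -9/2 (M(q) = -1 + (½)*(-7) = -1 - 7/2 = -9/2)
I(U) = -137/2 (I(U) = -73 - 1*(-9/2) = -73 + 9/2 = -137/2)
r = -13771/38127 (r = -(-40191 + 12649)/(6*(-12709)) = -(-13771)*(-1)/(3*12709) = -⅙*27542/12709 = -13771/38127 ≈ -0.36119)
r/(1/(26011 + I(x))) = -13771/(38127*(1/(26011 - 137/2))) = -13771/(38127*(1/(51885/2))) = -13771/(38127*2/51885) = -13771/38127*51885/2 = -238169445/25418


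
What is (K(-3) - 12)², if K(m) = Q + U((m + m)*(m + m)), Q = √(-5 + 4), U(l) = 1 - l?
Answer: (47 - I)² ≈ 2208.0 - 94.0*I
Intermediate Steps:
Q = I (Q = √(-1) = I ≈ 1.0*I)
K(m) = 1 + I - 4*m² (K(m) = I + (1 - (m + m)*(m + m)) = I + (1 - 2*m*2*m) = I + (1 - 4*m²) = 1 + I - 4*m²)
(K(-3) - 12)² = ((1 + I - 4*(-3)²) - 12)² = ((1 + I - 4*9) - 12)² = ((1 + I - 36) - 12)² = ((-35 + I) - 12)² = (-47 + I)²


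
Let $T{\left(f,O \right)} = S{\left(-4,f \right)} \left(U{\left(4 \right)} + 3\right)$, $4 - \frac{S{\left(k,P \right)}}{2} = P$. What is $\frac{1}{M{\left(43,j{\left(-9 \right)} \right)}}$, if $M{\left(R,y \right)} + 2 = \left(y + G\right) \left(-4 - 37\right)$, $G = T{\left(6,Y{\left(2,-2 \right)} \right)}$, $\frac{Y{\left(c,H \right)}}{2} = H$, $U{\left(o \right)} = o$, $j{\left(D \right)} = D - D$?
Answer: $\frac{1}{1146} \approx 0.0008726$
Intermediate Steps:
$j{\left(D \right)} = 0$
$S{\left(k,P \right)} = 8 - 2 P$
$Y{\left(c,H \right)} = 2 H$
$T{\left(f,O \right)} = 56 - 14 f$ ($T{\left(f,O \right)} = \left(8 - 2 f\right) \left(4 + 3\right) = \left(8 - 2 f\right) 7 = 56 - 14 f$)
$G = -28$ ($G = 56 - 84 = -28$)
$M{\left(R,y \right)} = 1146 - 41 y$ ($M{\left(R,y \right)} = -2 + \left(y - 28\right) \left(-4 - 37\right) = -2 + \left(-28 + y\right) \left(-41\right) = -2 - \left(-1148 + 41 y\right) = 1146 - 41 y$)
$\frac{1}{M{\left(43,j{\left(-9 \right)} \right)}} = \frac{1}{1146 - 0} = \frac{1}{1146 + 0} = \frac{1}{1146}$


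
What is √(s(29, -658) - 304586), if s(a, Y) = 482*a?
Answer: 4*I*√18163 ≈ 539.08*I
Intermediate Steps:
√(s(29, -658) - 304586) = √(482*29 - 304586) = √(13978 - 304586) = √(-290608) = 4*I*√18163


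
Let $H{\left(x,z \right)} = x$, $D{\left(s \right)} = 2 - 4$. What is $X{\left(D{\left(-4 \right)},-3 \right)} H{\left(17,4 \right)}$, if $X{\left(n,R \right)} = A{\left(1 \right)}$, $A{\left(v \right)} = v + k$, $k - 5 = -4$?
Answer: $34$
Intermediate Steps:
$D{\left(s \right)} = -2$ ($D{\left(s \right)} = 2 - 4 = -2$)
$k = 1$ ($k = 5 - 4 = 1$)
$A{\left(v \right)} = 1 + v$ ($A{\left(v \right)} = v + 1 = 1 + v$)
$X{\left(n,R \right)} = 2$ ($X{\left(n,R \right)} = 1 + 1 = 2$)
$X{\left(D{\left(-4 \right)},-3 \right)} H{\left(17,4 \right)} = 2 \cdot 17 = 34$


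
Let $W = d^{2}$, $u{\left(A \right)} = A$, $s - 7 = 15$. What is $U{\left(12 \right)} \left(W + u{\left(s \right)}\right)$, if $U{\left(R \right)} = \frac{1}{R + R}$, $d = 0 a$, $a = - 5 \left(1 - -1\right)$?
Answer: $\frac{11}{12} \approx 0.91667$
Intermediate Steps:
$s = 22$ ($s = 7 + 15 = 22$)
$a = -10$ ($a = - 5 \left(1 + 1\right) = \left(-5\right) 2 = -10$)
$d = 0$ ($d = 0 \left(-10\right) = 0$)
$W = 0$ ($W = 0^{2} = 0$)
$U{\left(R \right)} = \frac{1}{2 R}$
$U{\left(12 \right)} \left(W + u{\left(s \right)}\right) = \frac{1}{2 \cdot 12} \left(0 + 22\right) = \frac{1}{2} \cdot \frac{1}{12} \cdot 22 = \frac{1}{24} \cdot 22 = \frac{11}{12}$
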